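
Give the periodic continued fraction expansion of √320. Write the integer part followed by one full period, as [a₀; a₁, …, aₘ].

[17; 1, 7, 1, 34]

a₀ = ⌊√320⌋ = 17.
With m₀=0, d₀=1 and mₖ₊₁ = dₖaₖ − mₖ, dₖ₊₁ = (n − mₖ₊₁²)/dₖ, aₖ₊₁ = ⌊(a₀+mₖ₊₁)/dₖ₊₁⌋:
  k=1: m=17, d=31, a=1
  k=2: m=14, d=4, a=7
  k=3: m=14, d=31, a=1
  k=4: m=17, d=1, a=34
d=1 and a=2a₀=34 at k=4, so the next step gives (m, d) = (17, 31) again — its k=1 value — and the period has length 4.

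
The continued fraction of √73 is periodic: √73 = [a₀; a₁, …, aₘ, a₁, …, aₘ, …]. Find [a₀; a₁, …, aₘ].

a₀ = ⌊√73⌋ = 8.
With m₀=0, d₀=1 and mₖ₊₁ = dₖaₖ − mₖ, dₖ₊₁ = (n − mₖ₊₁²)/dₖ, aₖ₊₁ = ⌊(a₀+mₖ₊₁)/dₖ₊₁⌋:
  k=1: m=8, d=9, a=1
  k=2: m=1, d=8, a=1
  k=3: m=7, d=3, a=5
  k=4: m=8, d=3, a=5
  k=5: m=7, d=8, a=1
  k=6: m=1, d=9, a=1
  k=7: m=8, d=1, a=16
d=1 and a=2a₀=16 at k=7, so the next step gives (m, d) = (8, 9) again — its k=1 value — and the period has length 7.

[8; 1, 1, 5, 5, 1, 1, 16]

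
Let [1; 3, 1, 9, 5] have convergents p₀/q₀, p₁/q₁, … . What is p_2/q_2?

Using pₖ = aₖpₖ₋₁ + pₖ₋₂, qₖ = aₖqₖ₋₁ + qₖ₋₂ (with p₋₁=1, p₋₂=0, q₋₁=0, q₋₂=1):
  k=0: a=1, p=1, q=1
  k=1: a=3, p=4, q=3
  k=2: a=1, p=5, q=4

5/4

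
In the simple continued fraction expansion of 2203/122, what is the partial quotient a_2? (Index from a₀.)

2

2203 = 18·122 + 7   →  a_0 = 18
122 = 17·7 + 3   →  a_1 = 17
7 = 2·3 + 1   →  a_2 = 2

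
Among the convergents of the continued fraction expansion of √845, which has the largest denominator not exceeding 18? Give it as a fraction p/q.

√845 = [29; 14, 1, 1, 14, 58, …] (period length 5).
Convergents:
  p_0/q_0 = 29/1
  p_1/q_1 = 407/14
  p_2/q_2 = 436/15
  p_3/q_3 = 843/29
q_2 = 15 ≤ 18 < 29 = q_3, so the answer is 436/15.

436/15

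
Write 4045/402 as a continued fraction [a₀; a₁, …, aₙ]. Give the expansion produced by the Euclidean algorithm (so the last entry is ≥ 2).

4045 = 10*402 + 25
402 = 16*25 + 2
25 = 12*2 + 1
2 = 2*1 + 0  (stop)
So 4045/402 = [10; 16, 12, 2].

[10; 16, 12, 2]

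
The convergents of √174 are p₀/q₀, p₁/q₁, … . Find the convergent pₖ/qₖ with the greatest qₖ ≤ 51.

√174 = [13; 5, 4, 5, 26, …] (period length 4).
Convergents:
  p_0/q_0 = 13/1
  p_1/q_1 = 66/5
  p_2/q_2 = 277/21
  p_3/q_3 = 1451/110
q_2 = 21 ≤ 51 < 110 = q_3, so the answer is 277/21.

277/21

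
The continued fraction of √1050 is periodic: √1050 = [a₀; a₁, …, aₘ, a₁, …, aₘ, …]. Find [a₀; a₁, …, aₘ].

[32; 2, 2, 10, 2, 2, 64]

a₀ = ⌊√1050⌋ = 32.
With m₀=0, d₀=1 and mₖ₊₁ = dₖaₖ − mₖ, dₖ₊₁ = (n − mₖ₊₁²)/dₖ, aₖ₊₁ = ⌊(a₀+mₖ₊₁)/dₖ₊₁⌋:
  k=1: m=32, d=26, a=2
  k=2: m=20, d=25, a=2
  k=3: m=30, d=6, a=10
  k=4: m=30, d=25, a=2
  k=5: m=20, d=26, a=2
  k=6: m=32, d=1, a=64
d=1 and a=2a₀=64 at k=6, so the next step gives (m, d) = (32, 26) again — its k=1 value — and the period has length 6.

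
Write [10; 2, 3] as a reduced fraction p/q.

73/7

Using pₖ = aₖpₖ₋₁ + pₖ₋₂ and qₖ = aₖqₖ₋₁ + qₖ₋₂:
  k=0: a=10, p=10, q=1
  k=1: a=2, p=21, q=2
  k=2: a=3, p=73, q=7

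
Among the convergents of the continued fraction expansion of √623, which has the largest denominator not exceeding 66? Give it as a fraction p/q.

624/25

√623 = [24; 1, 23, 1, 48, …] (period length 4).
Convergents:
  p_0/q_0 = 24/1
  p_1/q_1 = 25/1
  p_2/q_2 = 599/24
  p_3/q_3 = 624/25
  p_4/q_4 = 30551/1224
q_3 = 25 ≤ 66 < 1224 = q_4, so the answer is 624/25.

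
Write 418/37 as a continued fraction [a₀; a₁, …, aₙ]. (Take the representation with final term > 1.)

[11; 3, 2, 1, 3]

418 = 11·37 + 11
37 = 3·11 + 4
11 = 2·4 + 3
4 = 1·3 + 1
3 = 3·1 + 0  (stop)
So 418/37 = [11; 3, 2, 1, 3].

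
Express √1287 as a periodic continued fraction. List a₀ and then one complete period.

a₀ = ⌊√1287⌋ = 35.
With m₀=0, d₀=1 and mₖ₊₁ = dₖaₖ − mₖ, dₖ₊₁ = (n − mₖ₊₁²)/dₖ, aₖ₊₁ = ⌊(a₀+mₖ₊₁)/dₖ₊₁⌋:
  k=1: m=35, d=62, a=1
  k=2: m=27, d=9, a=6
  k=3: m=27, d=62, a=1
  k=4: m=35, d=1, a=70
d=1 and a=2a₀=70 at k=4, so the next step gives (m, d) = (35, 62) again — its k=1 value — and the period has length 4.

[35; 1, 6, 1, 70]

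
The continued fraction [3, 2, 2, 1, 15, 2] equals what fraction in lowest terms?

778/227

Using pₖ = aₖpₖ₋₁ + pₖ₋₂ and qₖ = aₖqₖ₋₁ + qₖ₋₂:
  k=0: a=3, p=3, q=1
  k=1: a=2, p=7, q=2
  k=2: a=2, p=17, q=5
  k=3: a=1, p=24, q=7
  k=4: a=15, p=377, q=110
  k=5: a=2, p=778, q=227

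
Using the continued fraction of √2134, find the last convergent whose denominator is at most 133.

√2134 = [46; 5, 8, 5, 92, …] (period length 4).
Convergents:
  p_0/q_0 = 46/1
  p_1/q_1 = 231/5
  p_2/q_2 = 1894/41
  p_3/q_3 = 9701/210
q_2 = 41 ≤ 133 < 210 = q_3, so the answer is 1894/41.

1894/41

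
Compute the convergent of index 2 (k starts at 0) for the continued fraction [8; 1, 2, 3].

26/3

Using pₖ = aₖpₖ₋₁ + pₖ₋₂, qₖ = aₖqₖ₋₁ + qₖ₋₂ (with p₋₁=1, p₋₂=0, q₋₁=0, q₋₂=1):
  k=0: a=8, p=8, q=1
  k=1: a=1, p=9, q=1
  k=2: a=2, p=26, q=3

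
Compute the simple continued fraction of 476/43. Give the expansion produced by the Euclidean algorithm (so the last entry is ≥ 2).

476 = 11·43 + 3
43 = 14·3 + 1
3 = 3·1 + 0  (stop)
So 476/43 = [11; 14, 3].

[11; 14, 3]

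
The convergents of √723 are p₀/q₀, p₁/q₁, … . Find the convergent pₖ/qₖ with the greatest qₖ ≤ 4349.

104086/3871

√723 = [26; 1, 7, 1, 52, …] (period length 4).
Convergents:
  p_0/q_0 = 26/1
  p_1/q_1 = 27/1
  p_2/q_2 = 215/8
  p_3/q_3 = 242/9
  p_4/q_4 = 12799/476
  p_5/q_5 = 13041/485
  p_6/q_6 = 104086/3871
  p_7/q_7 = 117127/4356
q_6 = 3871 ≤ 4349 < 4356 = q_7, so the answer is 104086/3871.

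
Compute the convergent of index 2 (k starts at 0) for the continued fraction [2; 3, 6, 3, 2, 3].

Using pₖ = aₖpₖ₋₁ + pₖ₋₂, qₖ = aₖqₖ₋₁ + qₖ₋₂ (with p₋₁=1, p₋₂=0, q₋₁=0, q₋₂=1):
  k=0: a=2, p=2, q=1
  k=1: a=3, p=7, q=3
  k=2: a=6, p=44, q=19

44/19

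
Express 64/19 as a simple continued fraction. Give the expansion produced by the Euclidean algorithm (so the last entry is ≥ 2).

[3; 2, 1, 2, 2]

64 = 3·19 + 7
19 = 2·7 + 5
7 = 1·5 + 2
5 = 2·2 + 1
2 = 2·1 + 0  (stop)
So 64/19 = [3; 2, 1, 2, 2].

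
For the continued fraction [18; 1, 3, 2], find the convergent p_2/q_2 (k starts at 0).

75/4

Using pₖ = aₖpₖ₋₁ + pₖ₋₂, qₖ = aₖqₖ₋₁ + qₖ₋₂ (with p₋₁=1, p₋₂=0, q₋₁=0, q₋₂=1):
  k=0: a=18, p=18, q=1
  k=1: a=1, p=19, q=1
  k=2: a=3, p=75, q=4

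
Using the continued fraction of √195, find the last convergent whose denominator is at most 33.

391/28

√195 = [13; 1, 26, …] (period length 2).
Convergents:
  p_0/q_0 = 13/1
  p_1/q_1 = 14/1
  p_2/q_2 = 377/27
  p_3/q_3 = 391/28
  p_4/q_4 = 10543/755
q_3 = 28 ≤ 33 < 755 = q_4, so the answer is 391/28.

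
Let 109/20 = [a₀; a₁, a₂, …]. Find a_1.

2

109 = 5·20 + 9   →  a_0 = 5
20 = 2·9 + 2   →  a_1 = 2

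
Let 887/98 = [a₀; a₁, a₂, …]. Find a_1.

19

887 = 9·98 + 5   →  a_0 = 9
98 = 19·5 + 3   →  a_1 = 19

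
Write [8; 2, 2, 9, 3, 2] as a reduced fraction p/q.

2849/339

Using pₖ = aₖpₖ₋₁ + pₖ₋₂ and qₖ = aₖqₖ₋₁ + qₖ₋₂:
  k=0: a=8, p=8, q=1
  k=1: a=2, p=17, q=2
  k=2: a=2, p=42, q=5
  k=3: a=9, p=395, q=47
  k=4: a=3, p=1227, q=146
  k=5: a=2, p=2849, q=339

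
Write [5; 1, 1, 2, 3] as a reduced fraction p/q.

Fold from the inside: start with 3/1.
  2 + 1/3 = 7/3
  1 + 3/7 = 10/7
  1 + 7/10 = 17/10
  5 + 10/17 = 95/17

95/17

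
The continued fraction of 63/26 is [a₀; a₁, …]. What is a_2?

63 = 2·26 + 11   →  a_0 = 2
26 = 2·11 + 4   →  a_1 = 2
11 = 2·4 + 3   →  a_2 = 2

2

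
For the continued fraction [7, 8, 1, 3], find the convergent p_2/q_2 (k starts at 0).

Using pₖ = aₖpₖ₋₁ + pₖ₋₂, qₖ = aₖqₖ₋₁ + qₖ₋₂ (with p₋₁=1, p₋₂=0, q₋₁=0, q₋₂=1):
  k=0: a=7, p=7, q=1
  k=1: a=8, p=57, q=8
  k=2: a=1, p=64, q=9

64/9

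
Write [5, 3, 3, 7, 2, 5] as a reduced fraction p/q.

4522/853

Fold from the inside: start with 5/1.
  2 + 1/5 = 11/5
  7 + 5/11 = 82/11
  3 + 11/82 = 257/82
  3 + 82/257 = 853/257
  5 + 257/853 = 4522/853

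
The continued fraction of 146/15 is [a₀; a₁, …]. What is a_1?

1

146 = 9·15 + 11   →  a_0 = 9
15 = 1·11 + 4   →  a_1 = 1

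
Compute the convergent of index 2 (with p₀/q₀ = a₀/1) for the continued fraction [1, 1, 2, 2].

5/3

Using pₖ = aₖpₖ₋₁ + pₖ₋₂, qₖ = aₖqₖ₋₁ + qₖ₋₂ (with p₋₁=1, p₋₂=0, q₋₁=0, q₋₂=1):
  k=0: a=1, p=1, q=1
  k=1: a=1, p=2, q=1
  k=2: a=2, p=5, q=3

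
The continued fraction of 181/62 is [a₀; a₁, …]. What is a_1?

181 = 2·62 + 57   →  a_0 = 2
62 = 1·57 + 5   →  a_1 = 1

1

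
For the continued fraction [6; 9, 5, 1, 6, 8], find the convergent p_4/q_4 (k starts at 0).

2297/376

Using pₖ = aₖpₖ₋₁ + pₖ₋₂, qₖ = aₖqₖ₋₁ + qₖ₋₂ (with p₋₁=1, p₋₂=0, q₋₁=0, q₋₂=1):
  k=0: a=6, p=6, q=1
  k=1: a=9, p=55, q=9
  k=2: a=5, p=281, q=46
  k=3: a=1, p=336, q=55
  k=4: a=6, p=2297, q=376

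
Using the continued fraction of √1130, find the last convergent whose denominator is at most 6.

168/5

√1130 = [33; 1, 1, 1, 1, 1, 1, 66, …] (period length 7).
Convergents:
  p_0/q_0 = 33/1
  p_1/q_1 = 34/1
  p_2/q_2 = 67/2
  p_3/q_3 = 101/3
  p_4/q_4 = 168/5
  p_5/q_5 = 269/8
q_4 = 5 ≤ 6 < 8 = q_5, so the answer is 168/5.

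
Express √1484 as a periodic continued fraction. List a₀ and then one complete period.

a₀ = ⌊√1484⌋ = 38.
With m₀=0, d₀=1 and mₖ₊₁ = dₖaₖ − mₖ, dₖ₊₁ = (n − mₖ₊₁²)/dₖ, aₖ₊₁ = ⌊(a₀+mₖ₊₁)/dₖ₊₁⌋:
  k=1: m=38, d=40, a=1
  k=2: m=2, d=37, a=1
  k=3: m=35, d=7, a=10
  k=4: m=35, d=37, a=1
  k=5: m=2, d=40, a=1
  k=6: m=38, d=1, a=76
d=1 and a=2a₀=76 at k=6, so the next step gives (m, d) = (38, 40) again — its k=1 value — and the period has length 6.

[38; 1, 1, 10, 1, 1, 76]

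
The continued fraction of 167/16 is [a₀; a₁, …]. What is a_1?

167 = 10·16 + 7   →  a_0 = 10
16 = 2·7 + 2   →  a_1 = 2

2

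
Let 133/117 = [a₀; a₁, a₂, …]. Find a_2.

3

133 = 1·117 + 16   →  a_0 = 1
117 = 7·16 + 5   →  a_1 = 7
16 = 3·5 + 1   →  a_2 = 3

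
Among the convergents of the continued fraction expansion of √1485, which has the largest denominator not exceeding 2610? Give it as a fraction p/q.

√1485 = [38; 1, 1, 6, 1, 1, 76, …] (period length 6).
Convergents:
  p_0/q_0 = 38/1
  p_1/q_1 = 39/1
  p_2/q_2 = 77/2
  p_3/q_3 = 501/13
  p_4/q_4 = 578/15
  p_5/q_5 = 1079/28
  p_6/q_6 = 82582/2143
  p_7/q_7 = 83661/2171
  p_8/q_8 = 166243/4314
q_7 = 2171 ≤ 2610 < 4314 = q_8, so the answer is 83661/2171.

83661/2171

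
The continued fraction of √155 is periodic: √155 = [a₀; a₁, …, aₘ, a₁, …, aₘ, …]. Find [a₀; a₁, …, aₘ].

a₀ = ⌊√155⌋ = 12.

[12; 2, 4, 2, 24]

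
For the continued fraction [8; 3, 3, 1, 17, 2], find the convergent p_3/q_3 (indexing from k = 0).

Using pₖ = aₖpₖ₋₁ + pₖ₋₂, qₖ = aₖqₖ₋₁ + qₖ₋₂ (with p₋₁=1, p₋₂=0, q₋₁=0, q₋₂=1):
  k=0: a=8, p=8, q=1
  k=1: a=3, p=25, q=3
  k=2: a=3, p=83, q=10
  k=3: a=1, p=108, q=13

108/13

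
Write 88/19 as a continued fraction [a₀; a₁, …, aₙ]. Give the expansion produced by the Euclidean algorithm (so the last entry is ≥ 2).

88 = 4×19 + 12
19 = 1×12 + 7
12 = 1×7 + 5
7 = 1×5 + 2
5 = 2×2 + 1
2 = 2×1 + 0  (stop)
So 88/19 = [4; 1, 1, 1, 2, 2].

[4; 1, 1, 1, 2, 2]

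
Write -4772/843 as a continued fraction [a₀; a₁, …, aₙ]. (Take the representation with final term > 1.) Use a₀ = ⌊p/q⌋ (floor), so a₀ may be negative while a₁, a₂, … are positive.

[-6; 2, 1, 18, 15]

-4772 = -6×843 + 286
843 = 2×286 + 271
286 = 1×271 + 15
271 = 18×15 + 1
15 = 15×1 + 0  (stop)
So -4772/843 = [-6; 2, 1, 18, 15].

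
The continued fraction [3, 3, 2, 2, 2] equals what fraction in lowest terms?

135/41

Fold from the inside: start with 2/1.
  2 + 1/2 = 5/2
  2 + 2/5 = 12/5
  3 + 5/12 = 41/12
  3 + 12/41 = 135/41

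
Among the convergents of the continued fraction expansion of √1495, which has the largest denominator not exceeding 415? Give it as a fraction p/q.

√1495 = [38; 1, 1, 1, 76, …] (period length 4).
Convergents:
  p_0/q_0 = 38/1
  p_1/q_1 = 39/1
  p_2/q_2 = 77/2
  p_3/q_3 = 116/3
  p_4/q_4 = 8893/230
  p_5/q_5 = 9009/233
  p_6/q_6 = 17902/463
q_5 = 233 ≤ 415 < 463 = q_6, so the answer is 9009/233.

9009/233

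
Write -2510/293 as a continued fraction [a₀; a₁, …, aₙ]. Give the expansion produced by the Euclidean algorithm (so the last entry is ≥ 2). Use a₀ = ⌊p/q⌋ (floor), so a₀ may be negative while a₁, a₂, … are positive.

[-9; 2, 3, 3, 1, 9]

-2510 = -9·293 + 127
293 = 2·127 + 39
127 = 3·39 + 10
39 = 3·10 + 9
10 = 1·9 + 1
9 = 9·1 + 0  (stop)
So -2510/293 = [-9; 2, 3, 3, 1, 9].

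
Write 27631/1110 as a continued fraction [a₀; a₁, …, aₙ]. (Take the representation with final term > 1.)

27631 = 24×1110 + 991
1110 = 1×991 + 119
991 = 8×119 + 39
119 = 3×39 + 2
39 = 19×2 + 1
2 = 2×1 + 0  (stop)
So 27631/1110 = [24; 1, 8, 3, 19, 2].

[24; 1, 8, 3, 19, 2]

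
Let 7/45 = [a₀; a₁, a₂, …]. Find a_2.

7 = 0·45 + 7   →  a_0 = 0
45 = 6·7 + 3   →  a_1 = 6
7 = 2·3 + 1   →  a_2 = 2

2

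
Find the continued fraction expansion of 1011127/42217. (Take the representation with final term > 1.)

1011127 = 23·42217 + 40136
42217 = 1·40136 + 2081
40136 = 19·2081 + 597
2081 = 3·597 + 290
597 = 2·290 + 17
290 = 17·17 + 1
17 = 17·1 + 0  (stop)
So 1011127/42217 = [23; 1, 19, 3, 2, 17, 17].

[23; 1, 19, 3, 2, 17, 17]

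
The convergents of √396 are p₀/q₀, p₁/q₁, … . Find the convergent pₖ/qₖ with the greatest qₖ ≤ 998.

√396 = [19; 1, 8, 1, 38, …] (period length 4).
Convergents:
  p_0/q_0 = 19/1
  p_1/q_1 = 20/1
  p_2/q_2 = 179/9
  p_3/q_3 = 199/10
  p_4/q_4 = 7741/389
  p_5/q_5 = 7940/399
  p_6/q_6 = 71261/3581
q_5 = 399 ≤ 998 < 3581 = q_6, so the answer is 7940/399.

7940/399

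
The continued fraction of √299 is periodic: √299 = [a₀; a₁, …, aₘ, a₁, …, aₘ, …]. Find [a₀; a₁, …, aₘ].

[17; 3, 2, 3, 34]

a₀ = ⌊√299⌋ = 17.
With m₀=0, d₀=1 and mₖ₊₁ = dₖaₖ − mₖ, dₖ₊₁ = (n − mₖ₊₁²)/dₖ, aₖ₊₁ = ⌊(a₀+mₖ₊₁)/dₖ₊₁⌋:
  k=1: m=17, d=10, a=3
  k=2: m=13, d=13, a=2
  k=3: m=13, d=10, a=3
  k=4: m=17, d=1, a=34
d=1 and a=2a₀=34 at k=4, so the next step gives (m, d) = (17, 10) again — its k=1 value — and the period has length 4.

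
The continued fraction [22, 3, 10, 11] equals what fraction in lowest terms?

7679/344

Using pₖ = aₖpₖ₋₁ + pₖ₋₂ and qₖ = aₖqₖ₋₁ + qₖ₋₂:
  k=0: a=22, p=22, q=1
  k=1: a=3, p=67, q=3
  k=2: a=10, p=692, q=31
  k=3: a=11, p=7679, q=344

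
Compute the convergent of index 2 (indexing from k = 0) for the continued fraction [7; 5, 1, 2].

Using pₖ = aₖpₖ₋₁ + pₖ₋₂, qₖ = aₖqₖ₋₁ + qₖ₋₂ (with p₋₁=1, p₋₂=0, q₋₁=0, q₋₂=1):
  k=0: a=7, p=7, q=1
  k=1: a=5, p=36, q=5
  k=2: a=1, p=43, q=6

43/6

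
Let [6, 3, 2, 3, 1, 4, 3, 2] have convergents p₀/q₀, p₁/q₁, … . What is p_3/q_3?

Using pₖ = aₖpₖ₋₁ + pₖ₋₂, qₖ = aₖqₖ₋₁ + qₖ₋₂ (with p₋₁=1, p₋₂=0, q₋₁=0, q₋₂=1):
  k=0: a=6, p=6, q=1
  k=1: a=3, p=19, q=3
  k=2: a=2, p=44, q=7
  k=3: a=3, p=151, q=24

151/24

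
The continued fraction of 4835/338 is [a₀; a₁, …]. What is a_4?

4835 = 14·338 + 103   →  a_0 = 14
338 = 3·103 + 29   →  a_1 = 3
103 = 3·29 + 16   →  a_2 = 3
29 = 1·16 + 13   →  a_3 = 1
16 = 1·13 + 3   →  a_4 = 1

1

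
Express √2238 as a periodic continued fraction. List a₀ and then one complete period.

[47; 3, 3, 1, 30, 1, 3, 3, 94]

a₀ = ⌊√2238⌋ = 47.
With m₀=0, d₀=1 and mₖ₊₁ = dₖaₖ − mₖ, dₖ₊₁ = (n − mₖ₊₁²)/dₖ, aₖ₊₁ = ⌊(a₀+mₖ₊₁)/dₖ₊₁⌋:
  k=1: m=47, d=29, a=3
  k=2: m=40, d=22, a=3
  k=3: m=26, d=71, a=1
  k=4: m=45, d=3, a=30
  k=5: m=45, d=71, a=1
  k=6: m=26, d=22, a=3
  k=7: m=40, d=29, a=3
  k=8: m=47, d=1, a=94
d=1 and a=2a₀=94 at k=8, so the next step gives (m, d) = (47, 29) again — its k=1 value — and the period has length 8.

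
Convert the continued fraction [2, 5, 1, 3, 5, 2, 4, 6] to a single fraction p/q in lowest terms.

15978/7351

Fold from the inside: start with 6/1.
  4 + 1/6 = 25/6
  2 + 6/25 = 56/25
  5 + 25/56 = 305/56
  3 + 56/305 = 971/305
  1 + 305/971 = 1276/971
  5 + 971/1276 = 7351/1276
  2 + 1276/7351 = 15978/7351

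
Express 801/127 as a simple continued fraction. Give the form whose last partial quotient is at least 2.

[6; 3, 3, 1, 9]

801 = 6*127 + 39
127 = 3*39 + 10
39 = 3*10 + 9
10 = 1*9 + 1
9 = 9*1 + 0  (stop)
So 801/127 = [6; 3, 3, 1, 9].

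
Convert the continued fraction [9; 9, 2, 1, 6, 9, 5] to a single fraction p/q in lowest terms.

79613/8742

Using pₖ = aₖpₖ₋₁ + pₖ₋₂ and qₖ = aₖqₖ₋₁ + qₖ₋₂:
  k=0: a=9, p=9, q=1
  k=1: a=9, p=82, q=9
  k=2: a=2, p=173, q=19
  k=3: a=1, p=255, q=28
  k=4: a=6, p=1703, q=187
  k=5: a=9, p=15582, q=1711
  k=6: a=5, p=79613, q=8742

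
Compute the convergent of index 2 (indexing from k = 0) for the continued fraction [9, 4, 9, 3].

342/37

Using pₖ = aₖpₖ₋₁ + pₖ₋₂, qₖ = aₖqₖ₋₁ + qₖ₋₂ (with p₋₁=1, p₋₂=0, q₋₁=0, q₋₂=1):
  k=0: a=9, p=9, q=1
  k=1: a=4, p=37, q=4
  k=2: a=9, p=342, q=37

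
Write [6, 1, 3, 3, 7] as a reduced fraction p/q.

Using pₖ = aₖpₖ₋₁ + pₖ₋₂ and qₖ = aₖqₖ₋₁ + qₖ₋₂:
  k=0: a=6, p=6, q=1
  k=1: a=1, p=7, q=1
  k=2: a=3, p=27, q=4
  k=3: a=3, p=88, q=13
  k=4: a=7, p=643, q=95

643/95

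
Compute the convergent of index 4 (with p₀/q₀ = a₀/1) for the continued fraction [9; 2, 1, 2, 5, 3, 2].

Using pₖ = aₖpₖ₋₁ + pₖ₋₂, qₖ = aₖqₖ₋₁ + qₖ₋₂ (with p₋₁=1, p₋₂=0, q₋₁=0, q₋₂=1):
  k=0: a=9, p=9, q=1
  k=1: a=2, p=19, q=2
  k=2: a=1, p=28, q=3
  k=3: a=2, p=75, q=8
  k=4: a=5, p=403, q=43

403/43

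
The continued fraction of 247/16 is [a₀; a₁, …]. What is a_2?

247 = 15·16 + 7   →  a_0 = 15
16 = 2·7 + 2   →  a_1 = 2
7 = 3·2 + 1   →  a_2 = 3

3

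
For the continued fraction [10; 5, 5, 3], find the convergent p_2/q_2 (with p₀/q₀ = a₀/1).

265/26

Using pₖ = aₖpₖ₋₁ + pₖ₋₂, qₖ = aₖqₖ₋₁ + qₖ₋₂ (with p₋₁=1, p₋₂=0, q₋₁=0, q₋₂=1):
  k=0: a=10, p=10, q=1
  k=1: a=5, p=51, q=5
  k=2: a=5, p=265, q=26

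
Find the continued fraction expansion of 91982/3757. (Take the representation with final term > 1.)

91982 = 24*3757 + 1814
3757 = 2*1814 + 129
1814 = 14*129 + 8
129 = 16*8 + 1
8 = 8*1 + 0  (stop)
So 91982/3757 = [24; 2, 14, 16, 8].

[24; 2, 14, 16, 8]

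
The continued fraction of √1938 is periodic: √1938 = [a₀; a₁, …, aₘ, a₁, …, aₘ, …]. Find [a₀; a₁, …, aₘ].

a₀ = ⌊√1938⌋ = 44.
With m₀=0, d₀=1 and mₖ₊₁ = dₖaₖ − mₖ, dₖ₊₁ = (n − mₖ₊₁²)/dₖ, aₖ₊₁ = ⌊(a₀+mₖ₊₁)/dₖ₊₁⌋:
  k=1: m=44, d=2, a=44
  k=2: m=44, d=1, a=88
d=1 and a=2a₀=88 at k=2, so the next step gives (m, d) = (44, 2) again — its k=1 value — and the period has length 2.

[44; 44, 88]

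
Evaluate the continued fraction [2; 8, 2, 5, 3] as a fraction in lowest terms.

627/296

Fold from the inside: start with 3/1.
  5 + 1/3 = 16/3
  2 + 3/16 = 35/16
  8 + 16/35 = 296/35
  2 + 35/296 = 627/296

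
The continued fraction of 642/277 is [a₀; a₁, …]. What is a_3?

642 = 2·277 + 88   →  a_0 = 2
277 = 3·88 + 13   →  a_1 = 3
88 = 6·13 + 10   →  a_2 = 6
13 = 1·10 + 3   →  a_3 = 1

1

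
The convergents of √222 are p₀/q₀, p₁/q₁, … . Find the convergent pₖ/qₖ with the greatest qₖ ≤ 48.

√222 = [14; 1, 8, 1, 28, …] (period length 4).
Convergents:
  p_0/q_0 = 14/1
  p_1/q_1 = 15/1
  p_2/q_2 = 134/9
  p_3/q_3 = 149/10
  p_4/q_4 = 4306/289
q_3 = 10 ≤ 48 < 289 = q_4, so the answer is 149/10.

149/10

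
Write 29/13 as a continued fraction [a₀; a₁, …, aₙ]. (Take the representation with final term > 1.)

[2; 4, 3]

29 = 2×13 + 3
13 = 4×3 + 1
3 = 3×1 + 0  (stop)
So 29/13 = [2; 4, 3].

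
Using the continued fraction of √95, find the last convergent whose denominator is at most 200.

770/79

√95 = [9; 1, 2, 1, 18, …] (period length 4).
Convergents:
  p_0/q_0 = 9/1
  p_1/q_1 = 10/1
  p_2/q_2 = 29/3
  p_3/q_3 = 39/4
  p_4/q_4 = 731/75
  p_5/q_5 = 770/79
  p_6/q_6 = 2271/233
q_5 = 79 ≤ 200 < 233 = q_6, so the answer is 770/79.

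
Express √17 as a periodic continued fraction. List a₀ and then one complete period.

a₀ = ⌊√17⌋ = 4.
With m₀=0, d₀=1 and mₖ₊₁ = dₖaₖ − mₖ, dₖ₊₁ = (n − mₖ₊₁²)/dₖ, aₖ₊₁ = ⌊(a₀+mₖ₊₁)/dₖ₊₁⌋:
  k=1: m=4, d=1, a=8
d=1 and a=2a₀=8 at k=1, so the next step gives (m, d) = (4, 1) again — its k=1 value — and the period has length 1.

[4; 8]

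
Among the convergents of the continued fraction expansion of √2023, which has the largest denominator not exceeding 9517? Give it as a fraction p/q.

√2023 = [44; 1, 43, 1, 88, …] (period length 4).
Convergents:
  p_0/q_0 = 44/1
  p_1/q_1 = 45/1
  p_2/q_2 = 1979/44
  p_3/q_3 = 2024/45
  p_4/q_4 = 180091/4004
  p_5/q_5 = 182115/4049
  p_6/q_6 = 8011036/178111
q_5 = 4049 ≤ 9517 < 178111 = q_6, so the answer is 182115/4049.

182115/4049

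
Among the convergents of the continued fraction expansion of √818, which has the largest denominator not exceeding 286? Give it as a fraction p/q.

√818 = [28; 1, 1, 1, 1, 56, …] (period length 5).
Convergents:
  p_0/q_0 = 28/1
  p_1/q_1 = 29/1
  p_2/q_2 = 57/2
  p_3/q_3 = 86/3
  p_4/q_4 = 143/5
  p_5/q_5 = 8094/283
  p_6/q_6 = 8237/288
q_5 = 283 ≤ 286 < 288 = q_6, so the answer is 8094/283.

8094/283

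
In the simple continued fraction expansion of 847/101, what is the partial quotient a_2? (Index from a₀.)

847 = 8·101 + 39   →  a_0 = 8
101 = 2·39 + 23   →  a_1 = 2
39 = 1·23 + 16   →  a_2 = 1

1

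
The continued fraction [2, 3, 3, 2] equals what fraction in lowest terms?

Fold from the inside: start with 2/1.
  3 + 1/2 = 7/2
  3 + 2/7 = 23/7
  2 + 7/23 = 53/23

53/23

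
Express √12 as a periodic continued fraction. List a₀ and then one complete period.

[3; 2, 6]

a₀ = ⌊√12⌋ = 3.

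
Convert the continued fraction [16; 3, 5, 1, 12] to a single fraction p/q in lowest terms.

3981/244

Fold from the inside: start with 12/1.
  1 + 1/12 = 13/12
  5 + 12/13 = 77/13
  3 + 13/77 = 244/77
  16 + 77/244 = 3981/244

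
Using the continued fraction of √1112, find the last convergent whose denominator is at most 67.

867/26

√1112 = [33; 2, 1, 7, 1, 2, 66, …] (period length 6).
Convergents:
  p_0/q_0 = 33/1
  p_1/q_1 = 67/2
  p_2/q_2 = 100/3
  p_3/q_3 = 767/23
  p_4/q_4 = 867/26
  p_5/q_5 = 2501/75
q_4 = 26 ≤ 67 < 75 = q_5, so the answer is 867/26.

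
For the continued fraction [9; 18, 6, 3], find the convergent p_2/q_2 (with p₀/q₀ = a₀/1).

987/109

Using pₖ = aₖpₖ₋₁ + pₖ₋₂, qₖ = aₖqₖ₋₁ + qₖ₋₂ (with p₋₁=1, p₋₂=0, q₋₁=0, q₋₂=1):
  k=0: a=9, p=9, q=1
  k=1: a=18, p=163, q=18
  k=2: a=6, p=987, q=109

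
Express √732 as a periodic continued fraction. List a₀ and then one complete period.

[27; 18, 54]

a₀ = ⌊√732⌋ = 27.
With m₀=0, d₀=1 and mₖ₊₁ = dₖaₖ − mₖ, dₖ₊₁ = (n − mₖ₊₁²)/dₖ, aₖ₊₁ = ⌊(a₀+mₖ₊₁)/dₖ₊₁⌋:
  k=1: m=27, d=3, a=18
  k=2: m=27, d=1, a=54
d=1 and a=2a₀=54 at k=2, so the next step gives (m, d) = (27, 3) again — its k=1 value — and the period has length 2.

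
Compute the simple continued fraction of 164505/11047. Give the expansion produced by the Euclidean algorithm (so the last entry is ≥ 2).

164505 = 14×11047 + 9847
11047 = 1×9847 + 1200
9847 = 8×1200 + 247
1200 = 4×247 + 212
247 = 1×212 + 35
212 = 6×35 + 2
35 = 17×2 + 1
2 = 2×1 + 0  (stop)
So 164505/11047 = [14; 1, 8, 4, 1, 6, 17, 2].

[14; 1, 8, 4, 1, 6, 17, 2]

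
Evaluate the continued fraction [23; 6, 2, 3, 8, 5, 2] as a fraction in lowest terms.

Fold from the inside: start with 2/1.
  5 + 1/2 = 11/2
  8 + 2/11 = 90/11
  3 + 11/90 = 281/90
  2 + 90/281 = 652/281
  6 + 281/652 = 4193/652
  23 + 652/4193 = 97091/4193

97091/4193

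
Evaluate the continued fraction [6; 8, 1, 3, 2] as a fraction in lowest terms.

Fold from the inside: start with 2/1.
  3 + 1/2 = 7/2
  1 + 2/7 = 9/7
  8 + 7/9 = 79/9
  6 + 9/79 = 483/79

483/79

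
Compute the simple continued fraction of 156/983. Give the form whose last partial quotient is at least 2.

156 = 0·983 + 156
983 = 6·156 + 47
156 = 3·47 + 15
47 = 3·15 + 2
15 = 7·2 + 1
2 = 2·1 + 0  (stop)
So 156/983 = [0; 6, 3, 3, 7, 2].

[0; 6, 3, 3, 7, 2]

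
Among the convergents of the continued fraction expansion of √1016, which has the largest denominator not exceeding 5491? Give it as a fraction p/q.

√1016 = [31; 1, 6, 1, 62, …] (period length 4).
Convergents:
  p_0/q_0 = 31/1
  p_1/q_1 = 32/1
  p_2/q_2 = 223/7
  p_3/q_3 = 255/8
  p_4/q_4 = 16033/503
  p_5/q_5 = 16288/511
  p_6/q_6 = 113761/3569
  p_7/q_7 = 130049/4080
  p_8/q_8 = 8176799/256529
q_7 = 4080 ≤ 5491 < 256529 = q_8, so the answer is 130049/4080.

130049/4080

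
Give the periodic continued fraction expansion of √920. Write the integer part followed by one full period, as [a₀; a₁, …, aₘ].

a₀ = ⌊√920⌋ = 30.
With m₀=0, d₀=1 and mₖ₊₁ = dₖaₖ − mₖ, dₖ₊₁ = (n − mₖ₊₁²)/dₖ, aₖ₊₁ = ⌊(a₀+mₖ₊₁)/dₖ₊₁⌋:
  k=1: m=30, d=20, a=3
  k=2: m=30, d=1, a=60
d=1 and a=2a₀=60 at k=2, so the next step gives (m, d) = (30, 20) again — its k=1 value — and the period has length 2.

[30; 3, 60]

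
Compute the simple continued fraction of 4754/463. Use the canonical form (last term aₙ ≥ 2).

4754 = 10×463 + 124
463 = 3×124 + 91
124 = 1×91 + 33
91 = 2×33 + 25
33 = 1×25 + 8
25 = 3×8 + 1
8 = 8×1 + 0  (stop)
So 4754/463 = [10; 3, 1, 2, 1, 3, 8].

[10; 3, 1, 2, 1, 3, 8]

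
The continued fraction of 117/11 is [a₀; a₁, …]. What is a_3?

117 = 10·11 + 7   →  a_0 = 10
11 = 1·7 + 4   →  a_1 = 1
7 = 1·4 + 3   →  a_2 = 1
4 = 1·3 + 1   →  a_3 = 1

1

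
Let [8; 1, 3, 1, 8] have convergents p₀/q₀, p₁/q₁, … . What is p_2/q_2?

Using pₖ = aₖpₖ₋₁ + pₖ₋₂, qₖ = aₖqₖ₋₁ + qₖ₋₂ (with p₋₁=1, p₋₂=0, q₋₁=0, q₋₂=1):
  k=0: a=8, p=8, q=1
  k=1: a=1, p=9, q=1
  k=2: a=3, p=35, q=4

35/4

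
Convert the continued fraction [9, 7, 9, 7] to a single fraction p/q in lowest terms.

4159/455

Using pₖ = aₖpₖ₋₁ + pₖ₋₂ and qₖ = aₖqₖ₋₁ + qₖ₋₂:
  k=0: a=9, p=9, q=1
  k=1: a=7, p=64, q=7
  k=2: a=9, p=585, q=64
  k=3: a=7, p=4159, q=455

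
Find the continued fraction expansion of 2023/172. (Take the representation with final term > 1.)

[11; 1, 3, 5, 8]

2023 = 11·172 + 131
172 = 1·131 + 41
131 = 3·41 + 8
41 = 5·8 + 1
8 = 8·1 + 0  (stop)
So 2023/172 = [11; 1, 3, 5, 8].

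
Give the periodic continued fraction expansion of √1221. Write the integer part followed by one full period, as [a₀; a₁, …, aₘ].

a₀ = ⌊√1221⌋ = 34.
With m₀=0, d₀=1 and mₖ₊₁ = dₖaₖ − mₖ, dₖ₊₁ = (n − mₖ₊₁²)/dₖ, aₖ₊₁ = ⌊(a₀+mₖ₊₁)/dₖ₊₁⌋:
  k=1: m=34, d=65, a=1
  k=2: m=31, d=4, a=16
  k=3: m=33, d=33, a=2
  k=4: m=33, d=4, a=16
  k=5: m=31, d=65, a=1
  k=6: m=34, d=1, a=68
d=1 and a=2a₀=68 at k=6, so the next step gives (m, d) = (34, 65) again — its k=1 value — and the period has length 6.

[34; 1, 16, 2, 16, 1, 68]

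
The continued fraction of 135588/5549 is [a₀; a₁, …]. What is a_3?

3

135588 = 24·5549 + 2412   →  a_0 = 24
5549 = 2·2412 + 725   →  a_1 = 2
2412 = 3·725 + 237   →  a_2 = 3
725 = 3·237 + 14   →  a_3 = 3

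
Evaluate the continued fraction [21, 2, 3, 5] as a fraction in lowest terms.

793/37

Fold from the inside: start with 5/1.
  3 + 1/5 = 16/5
  2 + 5/16 = 37/16
  21 + 16/37 = 793/37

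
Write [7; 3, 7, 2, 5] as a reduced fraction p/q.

1881/257

Using pₖ = aₖpₖ₋₁ + pₖ₋₂ and qₖ = aₖqₖ₋₁ + qₖ₋₂:
  k=0: a=7, p=7, q=1
  k=1: a=3, p=22, q=3
  k=2: a=7, p=161, q=22
  k=3: a=2, p=344, q=47
  k=4: a=5, p=1881, q=257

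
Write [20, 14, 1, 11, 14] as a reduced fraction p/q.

Fold from the inside: start with 14/1.
  11 + 1/14 = 155/14
  1 + 14/155 = 169/155
  14 + 155/169 = 2521/169
  20 + 169/2521 = 50589/2521

50589/2521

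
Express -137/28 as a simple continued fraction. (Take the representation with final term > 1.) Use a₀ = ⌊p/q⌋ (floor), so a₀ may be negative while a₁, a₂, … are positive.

-137 = -5*28 + 3
28 = 9*3 + 1
3 = 3*1 + 0  (stop)
So -137/28 = [-5; 9, 3].

[-5; 9, 3]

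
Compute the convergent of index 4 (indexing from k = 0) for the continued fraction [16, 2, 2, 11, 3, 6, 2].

2887/176

Using pₖ = aₖpₖ₋₁ + pₖ₋₂, qₖ = aₖqₖ₋₁ + qₖ₋₂ (with p₋₁=1, p₋₂=0, q₋₁=0, q₋₂=1):
  k=0: a=16, p=16, q=1
  k=1: a=2, p=33, q=2
  k=2: a=2, p=82, q=5
  k=3: a=11, p=935, q=57
  k=4: a=3, p=2887, q=176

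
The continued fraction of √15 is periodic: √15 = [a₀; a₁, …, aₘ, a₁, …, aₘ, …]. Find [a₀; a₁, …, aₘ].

a₀ = ⌊√15⌋ = 3.
With m₀=0, d₀=1 and mₖ₊₁ = dₖaₖ − mₖ, dₖ₊₁ = (n − mₖ₊₁²)/dₖ, aₖ₊₁ = ⌊(a₀+mₖ₊₁)/dₖ₊₁⌋:
  k=1: m=3, d=6, a=1
  k=2: m=3, d=1, a=6
d=1 and a=2a₀=6 at k=2, so the next step gives (m, d) = (3, 6) again — its k=1 value — and the period has length 2.

[3; 1, 6]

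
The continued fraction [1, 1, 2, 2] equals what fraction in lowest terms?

12/7

Using pₖ = aₖpₖ₋₁ + pₖ₋₂ and qₖ = aₖqₖ₋₁ + qₖ₋₂:
  k=0: a=1, p=1, q=1
  k=1: a=1, p=2, q=1
  k=2: a=2, p=5, q=3
  k=3: a=2, p=12, q=7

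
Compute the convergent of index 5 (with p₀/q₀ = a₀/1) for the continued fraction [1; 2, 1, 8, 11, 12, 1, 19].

4703/3494

Using pₖ = aₖpₖ₋₁ + pₖ₋₂, qₖ = aₖqₖ₋₁ + qₖ₋₂ (with p₋₁=1, p₋₂=0, q₋₁=0, q₋₂=1):
  k=0: a=1, p=1, q=1
  k=1: a=2, p=3, q=2
  k=2: a=1, p=4, q=3
  k=3: a=8, p=35, q=26
  k=4: a=11, p=389, q=289
  k=5: a=12, p=4703, q=3494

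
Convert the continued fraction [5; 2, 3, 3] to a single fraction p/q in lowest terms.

Using pₖ = aₖpₖ₋₁ + pₖ₋₂ and qₖ = aₖqₖ₋₁ + qₖ₋₂:
  k=0: a=5, p=5, q=1
  k=1: a=2, p=11, q=2
  k=2: a=3, p=38, q=7
  k=3: a=3, p=125, q=23

125/23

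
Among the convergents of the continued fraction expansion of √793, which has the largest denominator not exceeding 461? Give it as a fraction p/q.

√793 = [28; 6, 4, 6, 56, …] (period length 4).
Convergents:
  p_0/q_0 = 28/1
  p_1/q_1 = 169/6
  p_2/q_2 = 704/25
  p_3/q_3 = 4393/156
  p_4/q_4 = 246712/8761
q_3 = 156 ≤ 461 < 8761 = q_4, so the answer is 4393/156.

4393/156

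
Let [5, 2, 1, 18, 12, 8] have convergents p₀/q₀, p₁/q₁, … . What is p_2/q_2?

Using pₖ = aₖpₖ₋₁ + pₖ₋₂, qₖ = aₖqₖ₋₁ + qₖ₋₂ (with p₋₁=1, p₋₂=0, q₋₁=0, q₋₂=1):
  k=0: a=5, p=5, q=1
  k=1: a=2, p=11, q=2
  k=2: a=1, p=16, q=3

16/3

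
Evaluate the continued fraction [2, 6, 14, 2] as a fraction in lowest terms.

381/176

Fold from the inside: start with 2/1.
  14 + 1/2 = 29/2
  6 + 2/29 = 176/29
  2 + 29/176 = 381/176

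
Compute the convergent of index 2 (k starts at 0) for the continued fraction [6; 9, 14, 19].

776/127

Using pₖ = aₖpₖ₋₁ + pₖ₋₂, qₖ = aₖqₖ₋₁ + qₖ₋₂ (with p₋₁=1, p₋₂=0, q₋₁=0, q₋₂=1):
  k=0: a=6, p=6, q=1
  k=1: a=9, p=55, q=9
  k=2: a=14, p=776, q=127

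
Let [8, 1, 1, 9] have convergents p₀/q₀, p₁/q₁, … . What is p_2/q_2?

Using pₖ = aₖpₖ₋₁ + pₖ₋₂, qₖ = aₖqₖ₋₁ + qₖ₋₂ (with p₋₁=1, p₋₂=0, q₋₁=0, q₋₂=1):
  k=0: a=8, p=8, q=1
  k=1: a=1, p=9, q=1
  k=2: a=1, p=17, q=2

17/2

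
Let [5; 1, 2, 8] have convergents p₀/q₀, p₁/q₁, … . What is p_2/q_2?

17/3

Using pₖ = aₖpₖ₋₁ + pₖ₋₂, qₖ = aₖqₖ₋₁ + qₖ₋₂ (with p₋₁=1, p₋₂=0, q₋₁=0, q₋₂=1):
  k=0: a=5, p=5, q=1
  k=1: a=1, p=6, q=1
  k=2: a=2, p=17, q=3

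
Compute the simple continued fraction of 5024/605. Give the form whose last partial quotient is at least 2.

5024 = 8·605 + 184
605 = 3·184 + 53
184 = 3·53 + 25
53 = 2·25 + 3
25 = 8·3 + 1
3 = 3·1 + 0  (stop)
So 5024/605 = [8; 3, 3, 2, 8, 3].

[8; 3, 3, 2, 8, 3]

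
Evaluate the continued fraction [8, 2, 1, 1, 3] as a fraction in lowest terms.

151/18

Using pₖ = aₖpₖ₋₁ + pₖ₋₂ and qₖ = aₖqₖ₋₁ + qₖ₋₂:
  k=0: a=8, p=8, q=1
  k=1: a=2, p=17, q=2
  k=2: a=1, p=25, q=3
  k=3: a=1, p=42, q=5
  k=4: a=3, p=151, q=18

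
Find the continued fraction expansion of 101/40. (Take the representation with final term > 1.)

101 = 2·40 + 21
40 = 1·21 + 19
21 = 1·19 + 2
19 = 9·2 + 1
2 = 2·1 + 0  (stop)
So 101/40 = [2; 1, 1, 9, 2].

[2; 1, 1, 9, 2]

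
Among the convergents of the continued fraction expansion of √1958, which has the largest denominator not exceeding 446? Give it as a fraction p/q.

15620/353

√1958 = [44; 4, 88, …] (period length 2).
Convergents:
  p_0/q_0 = 44/1
  p_1/q_1 = 177/4
  p_2/q_2 = 15620/353
  p_3/q_3 = 62657/1416
q_2 = 353 ≤ 446 < 1416 = q_3, so the answer is 15620/353.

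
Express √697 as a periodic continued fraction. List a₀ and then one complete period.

[26; 2, 2, 52]

a₀ = ⌊√697⌋ = 26.
With m₀=0, d₀=1 and mₖ₊₁ = dₖaₖ − mₖ, dₖ₊₁ = (n − mₖ₊₁²)/dₖ, aₖ₊₁ = ⌊(a₀+mₖ₊₁)/dₖ₊₁⌋:
  k=1: m=26, d=21, a=2
  k=2: m=16, d=21, a=2
  k=3: m=26, d=1, a=52
d=1 and a=2a₀=52 at k=3, so the next step gives (m, d) = (26, 21) again — its k=1 value — and the period has length 3.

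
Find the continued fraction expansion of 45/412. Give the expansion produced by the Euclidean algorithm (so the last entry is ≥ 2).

[0; 9, 6, 2, 3]

45 = 0*412 + 45
412 = 9*45 + 7
45 = 6*7 + 3
7 = 2*3 + 1
3 = 3*1 + 0  (stop)
So 45/412 = [0; 9, 6, 2, 3].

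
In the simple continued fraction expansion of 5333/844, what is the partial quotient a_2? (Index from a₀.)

5333 = 6·844 + 269   →  a_0 = 6
844 = 3·269 + 37   →  a_1 = 3
269 = 7·37 + 10   →  a_2 = 7

7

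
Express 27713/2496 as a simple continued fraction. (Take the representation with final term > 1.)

27713 = 11*2496 + 257
2496 = 9*257 + 183
257 = 1*183 + 74
183 = 2*74 + 35
74 = 2*35 + 4
35 = 8*4 + 3
4 = 1*3 + 1
3 = 3*1 + 0  (stop)
So 27713/2496 = [11; 9, 1, 2, 2, 8, 1, 3].

[11; 9, 1, 2, 2, 8, 1, 3]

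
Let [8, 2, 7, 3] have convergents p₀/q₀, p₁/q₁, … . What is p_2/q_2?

127/15

Using pₖ = aₖpₖ₋₁ + pₖ₋₂, qₖ = aₖqₖ₋₁ + qₖ₋₂ (with p₋₁=1, p₋₂=0, q₋₁=0, q₋₂=1):
  k=0: a=8, p=8, q=1
  k=1: a=2, p=17, q=2
  k=2: a=7, p=127, q=15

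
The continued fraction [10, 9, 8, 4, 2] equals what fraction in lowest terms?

6824/675

Using pₖ = aₖpₖ₋₁ + pₖ₋₂ and qₖ = aₖqₖ₋₁ + qₖ₋₂:
  k=0: a=10, p=10, q=1
  k=1: a=9, p=91, q=9
  k=2: a=8, p=738, q=73
  k=3: a=4, p=3043, q=301
  k=4: a=2, p=6824, q=675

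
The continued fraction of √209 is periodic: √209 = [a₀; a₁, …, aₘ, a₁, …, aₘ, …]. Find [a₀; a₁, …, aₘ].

a₀ = ⌊√209⌋ = 14.
With m₀=0, d₀=1 and mₖ₊₁ = dₖaₖ − mₖ, dₖ₊₁ = (n − mₖ₊₁²)/dₖ, aₖ₊₁ = ⌊(a₀+mₖ₊₁)/dₖ₊₁⌋:
  k=1: m=14, d=13, a=2
  k=2: m=12, d=5, a=5
  k=3: m=13, d=8, a=3
  k=4: m=11, d=11, a=2
  k=5: m=11, d=8, a=3
  k=6: m=13, d=5, a=5
  k=7: m=12, d=13, a=2
  k=8: m=14, d=1, a=28
d=1 and a=2a₀=28 at k=8, so the next step gives (m, d) = (14, 13) again — its k=1 value — and the period has length 8.

[14; 2, 5, 3, 2, 3, 5, 2, 28]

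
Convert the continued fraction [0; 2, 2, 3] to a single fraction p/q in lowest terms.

7/17

Fold from the inside: start with 3/1.
  2 + 1/3 = 7/3
  2 + 3/7 = 17/7
  0 + 7/17 = 7/17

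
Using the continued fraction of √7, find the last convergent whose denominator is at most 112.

√7 = [2; 1, 1, 1, 4, …] (period length 4).
Convergents:
  p_0/q_0 = 2/1
  p_1/q_1 = 3/1
  p_2/q_2 = 5/2
  p_3/q_3 = 8/3
  p_4/q_4 = 37/14
  p_5/q_5 = 45/17
  p_6/q_6 = 82/31
  p_7/q_7 = 127/48
  p_8/q_8 = 590/223
q_7 = 48 ≤ 112 < 223 = q_8, so the answer is 127/48.

127/48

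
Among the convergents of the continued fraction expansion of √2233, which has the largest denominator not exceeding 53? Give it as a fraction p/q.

2410/51

√2233 = [47; 3, 1, 12, 1, 3, 94, …] (period length 6).
Convergents:
  p_0/q_0 = 47/1
  p_1/q_1 = 142/3
  p_2/q_2 = 189/4
  p_3/q_3 = 2410/51
  p_4/q_4 = 2599/55
q_3 = 51 ≤ 53 < 55 = q_4, so the answer is 2410/51.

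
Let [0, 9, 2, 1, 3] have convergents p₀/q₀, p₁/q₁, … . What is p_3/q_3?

Using pₖ = aₖpₖ₋₁ + pₖ₋₂, qₖ = aₖqₖ₋₁ + qₖ₋₂ (with p₋₁=1, p₋₂=0, q₋₁=0, q₋₂=1):
  k=0: a=0, p=0, q=1
  k=1: a=9, p=1, q=9
  k=2: a=2, p=2, q=19
  k=3: a=1, p=3, q=28

3/28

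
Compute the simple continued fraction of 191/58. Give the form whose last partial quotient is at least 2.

191 = 3×58 + 17
58 = 3×17 + 7
17 = 2×7 + 3
7 = 2×3 + 1
3 = 3×1 + 0  (stop)
So 191/58 = [3; 3, 2, 2, 3].

[3; 3, 2, 2, 3]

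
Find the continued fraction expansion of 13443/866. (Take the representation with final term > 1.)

[15; 1, 1, 10, 3, 13]

13443 = 15*866 + 453
866 = 1*453 + 413
453 = 1*413 + 40
413 = 10*40 + 13
40 = 3*13 + 1
13 = 13*1 + 0  (stop)
So 13443/866 = [15; 1, 1, 10, 3, 13].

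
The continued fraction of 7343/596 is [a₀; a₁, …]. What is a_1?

7343 = 12·596 + 191   →  a_0 = 12
596 = 3·191 + 23   →  a_1 = 3

3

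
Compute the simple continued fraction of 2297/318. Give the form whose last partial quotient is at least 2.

[7; 4, 2, 11, 3]

2297 = 7·318 + 71
318 = 4·71 + 34
71 = 2·34 + 3
34 = 11·3 + 1
3 = 3·1 + 0  (stop)
So 2297/318 = [7; 4, 2, 11, 3].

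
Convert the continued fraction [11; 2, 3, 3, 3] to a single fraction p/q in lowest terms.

Fold from the inside: start with 3/1.
  3 + 1/3 = 10/3
  3 + 3/10 = 33/10
  2 + 10/33 = 76/33
  11 + 33/76 = 869/76

869/76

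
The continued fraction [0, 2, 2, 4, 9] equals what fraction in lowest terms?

83/203

Fold from the inside: start with 9/1.
  4 + 1/9 = 37/9
  2 + 9/37 = 83/37
  2 + 37/83 = 203/83
  0 + 83/203 = 83/203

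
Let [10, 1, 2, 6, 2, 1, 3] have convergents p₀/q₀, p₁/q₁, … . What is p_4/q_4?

Using pₖ = aₖpₖ₋₁ + pₖ₋₂, qₖ = aₖqₖ₋₁ + qₖ₋₂ (with p₋₁=1, p₋₂=0, q₋₁=0, q₋₂=1):
  k=0: a=10, p=10, q=1
  k=1: a=1, p=11, q=1
  k=2: a=2, p=32, q=3
  k=3: a=6, p=203, q=19
  k=4: a=2, p=438, q=41

438/41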